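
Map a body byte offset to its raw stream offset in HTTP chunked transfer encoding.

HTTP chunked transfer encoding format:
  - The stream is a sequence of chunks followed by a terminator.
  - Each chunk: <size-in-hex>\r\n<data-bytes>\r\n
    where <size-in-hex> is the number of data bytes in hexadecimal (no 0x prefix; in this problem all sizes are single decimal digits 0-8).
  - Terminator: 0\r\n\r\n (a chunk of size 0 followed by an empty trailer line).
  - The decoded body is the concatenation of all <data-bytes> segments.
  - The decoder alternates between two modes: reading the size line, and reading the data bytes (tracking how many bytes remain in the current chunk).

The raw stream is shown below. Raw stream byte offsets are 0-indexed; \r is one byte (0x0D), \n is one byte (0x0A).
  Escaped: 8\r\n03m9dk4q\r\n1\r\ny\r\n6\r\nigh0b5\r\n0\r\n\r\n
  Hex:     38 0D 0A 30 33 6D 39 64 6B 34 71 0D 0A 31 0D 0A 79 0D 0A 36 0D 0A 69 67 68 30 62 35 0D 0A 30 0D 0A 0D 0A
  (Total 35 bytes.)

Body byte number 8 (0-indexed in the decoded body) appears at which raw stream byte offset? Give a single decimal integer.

Chunk 1: stream[0..1]='8' size=0x8=8, data at stream[3..11]='03m9dk4q' -> body[0..8], body so far='03m9dk4q'
Chunk 2: stream[13..14]='1' size=0x1=1, data at stream[16..17]='y' -> body[8..9], body so far='03m9dk4qy'
Chunk 3: stream[19..20]='6' size=0x6=6, data at stream[22..28]='igh0b5' -> body[9..15], body so far='03m9dk4qyigh0b5'
Chunk 4: stream[30..31]='0' size=0 (terminator). Final body='03m9dk4qyigh0b5' (15 bytes)
Body byte 8 at stream offset 16

Answer: 16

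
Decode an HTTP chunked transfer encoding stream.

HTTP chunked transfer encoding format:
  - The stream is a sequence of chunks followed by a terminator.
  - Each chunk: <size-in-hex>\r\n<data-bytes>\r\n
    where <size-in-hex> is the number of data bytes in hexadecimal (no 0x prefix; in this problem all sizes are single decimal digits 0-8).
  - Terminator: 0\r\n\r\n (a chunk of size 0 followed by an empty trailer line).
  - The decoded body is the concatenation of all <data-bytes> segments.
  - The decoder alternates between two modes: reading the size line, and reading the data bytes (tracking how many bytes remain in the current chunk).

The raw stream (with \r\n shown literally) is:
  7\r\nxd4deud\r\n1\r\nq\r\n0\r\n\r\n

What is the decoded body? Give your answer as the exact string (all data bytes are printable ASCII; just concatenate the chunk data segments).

Chunk 1: stream[0..1]='7' size=0x7=7, data at stream[3..10]='xd4deud' -> body[0..7], body so far='xd4deud'
Chunk 2: stream[12..13]='1' size=0x1=1, data at stream[15..16]='q' -> body[7..8], body so far='xd4deudq'
Chunk 3: stream[18..19]='0' size=0 (terminator). Final body='xd4deudq' (8 bytes)

Answer: xd4deudq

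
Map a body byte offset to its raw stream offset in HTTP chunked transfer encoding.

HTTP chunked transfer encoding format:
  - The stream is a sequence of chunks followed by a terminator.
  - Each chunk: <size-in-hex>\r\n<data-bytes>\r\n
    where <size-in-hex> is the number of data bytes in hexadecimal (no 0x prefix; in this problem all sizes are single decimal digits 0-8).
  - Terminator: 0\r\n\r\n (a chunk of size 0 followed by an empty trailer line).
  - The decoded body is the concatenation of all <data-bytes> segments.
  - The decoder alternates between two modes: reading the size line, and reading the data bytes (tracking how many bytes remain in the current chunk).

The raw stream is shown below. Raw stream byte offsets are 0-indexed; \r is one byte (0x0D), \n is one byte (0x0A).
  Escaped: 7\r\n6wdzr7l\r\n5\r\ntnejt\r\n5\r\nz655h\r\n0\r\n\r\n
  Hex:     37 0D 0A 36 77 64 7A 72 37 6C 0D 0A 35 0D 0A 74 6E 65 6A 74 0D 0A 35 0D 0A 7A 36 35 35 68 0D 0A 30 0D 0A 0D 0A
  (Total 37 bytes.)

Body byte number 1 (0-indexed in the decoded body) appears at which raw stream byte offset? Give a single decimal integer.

Chunk 1: stream[0..1]='7' size=0x7=7, data at stream[3..10]='6wdzr7l' -> body[0..7], body so far='6wdzr7l'
Chunk 2: stream[12..13]='5' size=0x5=5, data at stream[15..20]='tnejt' -> body[7..12], body so far='6wdzr7ltnejt'
Chunk 3: stream[22..23]='5' size=0x5=5, data at stream[25..30]='z655h' -> body[12..17], body so far='6wdzr7ltnejtz655h'
Chunk 4: stream[32..33]='0' size=0 (terminator). Final body='6wdzr7ltnejtz655h' (17 bytes)
Body byte 1 at stream offset 4

Answer: 4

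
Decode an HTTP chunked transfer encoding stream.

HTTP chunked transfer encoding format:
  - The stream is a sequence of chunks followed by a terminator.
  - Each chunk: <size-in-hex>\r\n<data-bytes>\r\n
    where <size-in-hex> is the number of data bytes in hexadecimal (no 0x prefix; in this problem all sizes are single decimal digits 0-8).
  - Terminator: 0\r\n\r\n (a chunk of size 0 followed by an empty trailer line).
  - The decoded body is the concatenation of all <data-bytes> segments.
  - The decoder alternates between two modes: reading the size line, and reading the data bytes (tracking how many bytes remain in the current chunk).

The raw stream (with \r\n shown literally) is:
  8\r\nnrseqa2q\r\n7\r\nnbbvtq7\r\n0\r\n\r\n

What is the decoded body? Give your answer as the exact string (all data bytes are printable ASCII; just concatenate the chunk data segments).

Chunk 1: stream[0..1]='8' size=0x8=8, data at stream[3..11]='nrseqa2q' -> body[0..8], body so far='nrseqa2q'
Chunk 2: stream[13..14]='7' size=0x7=7, data at stream[16..23]='nbbvtq7' -> body[8..15], body so far='nrseqa2qnbbvtq7'
Chunk 3: stream[25..26]='0' size=0 (terminator). Final body='nrseqa2qnbbvtq7' (15 bytes)

Answer: nrseqa2qnbbvtq7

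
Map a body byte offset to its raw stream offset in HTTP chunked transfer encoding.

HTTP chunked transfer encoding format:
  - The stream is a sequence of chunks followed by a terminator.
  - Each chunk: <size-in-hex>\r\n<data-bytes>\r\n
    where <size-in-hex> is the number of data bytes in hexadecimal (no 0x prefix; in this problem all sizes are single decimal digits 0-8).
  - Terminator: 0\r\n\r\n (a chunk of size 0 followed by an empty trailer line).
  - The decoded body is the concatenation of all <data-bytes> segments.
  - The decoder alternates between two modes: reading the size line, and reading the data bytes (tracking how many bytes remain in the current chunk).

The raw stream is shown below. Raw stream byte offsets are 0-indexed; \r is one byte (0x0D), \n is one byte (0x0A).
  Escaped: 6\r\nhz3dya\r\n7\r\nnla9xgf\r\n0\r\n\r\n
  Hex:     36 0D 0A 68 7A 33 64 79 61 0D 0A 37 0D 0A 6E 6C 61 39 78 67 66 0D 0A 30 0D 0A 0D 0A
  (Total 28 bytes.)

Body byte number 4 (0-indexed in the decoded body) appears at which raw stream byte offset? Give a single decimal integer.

Answer: 7

Derivation:
Chunk 1: stream[0..1]='6' size=0x6=6, data at stream[3..9]='hz3dya' -> body[0..6], body so far='hz3dya'
Chunk 2: stream[11..12]='7' size=0x7=7, data at stream[14..21]='nla9xgf' -> body[6..13], body so far='hz3dyanla9xgf'
Chunk 3: stream[23..24]='0' size=0 (terminator). Final body='hz3dyanla9xgf' (13 bytes)
Body byte 4 at stream offset 7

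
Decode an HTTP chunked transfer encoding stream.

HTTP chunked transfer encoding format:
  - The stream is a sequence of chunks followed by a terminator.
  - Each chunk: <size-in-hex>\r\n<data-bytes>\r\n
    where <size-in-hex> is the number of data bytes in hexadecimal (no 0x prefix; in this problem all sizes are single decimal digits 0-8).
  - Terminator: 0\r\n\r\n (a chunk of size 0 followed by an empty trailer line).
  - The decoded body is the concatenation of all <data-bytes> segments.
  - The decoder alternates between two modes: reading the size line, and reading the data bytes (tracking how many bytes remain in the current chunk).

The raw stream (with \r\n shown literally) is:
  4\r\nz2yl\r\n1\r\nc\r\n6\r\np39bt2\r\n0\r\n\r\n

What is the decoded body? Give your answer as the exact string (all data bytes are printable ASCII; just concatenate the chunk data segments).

Answer: z2ylcp39bt2

Derivation:
Chunk 1: stream[0..1]='4' size=0x4=4, data at stream[3..7]='z2yl' -> body[0..4], body so far='z2yl'
Chunk 2: stream[9..10]='1' size=0x1=1, data at stream[12..13]='c' -> body[4..5], body so far='z2ylc'
Chunk 3: stream[15..16]='6' size=0x6=6, data at stream[18..24]='p39bt2' -> body[5..11], body so far='z2ylcp39bt2'
Chunk 4: stream[26..27]='0' size=0 (terminator). Final body='z2ylcp39bt2' (11 bytes)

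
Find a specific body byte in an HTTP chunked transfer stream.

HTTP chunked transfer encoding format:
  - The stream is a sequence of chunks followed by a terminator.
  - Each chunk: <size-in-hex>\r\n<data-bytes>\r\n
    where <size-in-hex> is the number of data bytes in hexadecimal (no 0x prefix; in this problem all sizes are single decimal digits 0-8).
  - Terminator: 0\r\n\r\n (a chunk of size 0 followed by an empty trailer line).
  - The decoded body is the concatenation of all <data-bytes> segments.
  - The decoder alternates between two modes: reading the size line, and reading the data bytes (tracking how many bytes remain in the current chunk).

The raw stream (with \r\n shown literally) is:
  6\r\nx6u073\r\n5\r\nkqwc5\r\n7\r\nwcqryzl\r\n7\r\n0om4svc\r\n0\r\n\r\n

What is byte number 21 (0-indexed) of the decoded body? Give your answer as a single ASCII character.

Answer: 4

Derivation:
Chunk 1: stream[0..1]='6' size=0x6=6, data at stream[3..9]='x6u073' -> body[0..6], body so far='x6u073'
Chunk 2: stream[11..12]='5' size=0x5=5, data at stream[14..19]='kqwc5' -> body[6..11], body so far='x6u073kqwc5'
Chunk 3: stream[21..22]='7' size=0x7=7, data at stream[24..31]='wcqryzl' -> body[11..18], body so far='x6u073kqwc5wcqryzl'
Chunk 4: stream[33..34]='7' size=0x7=7, data at stream[36..43]='0om4svc' -> body[18..25], body so far='x6u073kqwc5wcqryzl0om4svc'
Chunk 5: stream[45..46]='0' size=0 (terminator). Final body='x6u073kqwc5wcqryzl0om4svc' (25 bytes)
Body byte 21 = '4'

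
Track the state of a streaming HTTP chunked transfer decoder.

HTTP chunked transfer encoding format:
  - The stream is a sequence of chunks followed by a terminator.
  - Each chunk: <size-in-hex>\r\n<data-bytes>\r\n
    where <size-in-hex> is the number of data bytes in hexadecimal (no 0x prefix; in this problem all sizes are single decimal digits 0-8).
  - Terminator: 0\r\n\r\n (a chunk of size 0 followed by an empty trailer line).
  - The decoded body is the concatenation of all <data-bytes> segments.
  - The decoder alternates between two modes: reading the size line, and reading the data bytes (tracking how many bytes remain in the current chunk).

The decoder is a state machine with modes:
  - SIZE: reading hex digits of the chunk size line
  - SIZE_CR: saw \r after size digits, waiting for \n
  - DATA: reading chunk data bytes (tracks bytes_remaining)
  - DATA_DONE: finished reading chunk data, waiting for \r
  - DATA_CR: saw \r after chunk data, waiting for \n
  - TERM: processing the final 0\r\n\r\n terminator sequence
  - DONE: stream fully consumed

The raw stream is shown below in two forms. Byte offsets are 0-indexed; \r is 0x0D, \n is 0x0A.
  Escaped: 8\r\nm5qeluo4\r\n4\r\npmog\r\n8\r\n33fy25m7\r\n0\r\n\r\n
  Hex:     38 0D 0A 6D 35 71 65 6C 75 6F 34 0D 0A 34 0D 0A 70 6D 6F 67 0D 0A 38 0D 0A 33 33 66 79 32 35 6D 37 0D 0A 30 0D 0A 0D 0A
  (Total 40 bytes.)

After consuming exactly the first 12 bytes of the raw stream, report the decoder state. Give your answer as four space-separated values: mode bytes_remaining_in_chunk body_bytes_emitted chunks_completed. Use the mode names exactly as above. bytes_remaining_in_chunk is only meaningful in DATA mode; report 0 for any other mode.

Answer: DATA_CR 0 8 0

Derivation:
Byte 0 = '8': mode=SIZE remaining=0 emitted=0 chunks_done=0
Byte 1 = 0x0D: mode=SIZE_CR remaining=0 emitted=0 chunks_done=0
Byte 2 = 0x0A: mode=DATA remaining=8 emitted=0 chunks_done=0
Byte 3 = 'm': mode=DATA remaining=7 emitted=1 chunks_done=0
Byte 4 = '5': mode=DATA remaining=6 emitted=2 chunks_done=0
Byte 5 = 'q': mode=DATA remaining=5 emitted=3 chunks_done=0
Byte 6 = 'e': mode=DATA remaining=4 emitted=4 chunks_done=0
Byte 7 = 'l': mode=DATA remaining=3 emitted=5 chunks_done=0
Byte 8 = 'u': mode=DATA remaining=2 emitted=6 chunks_done=0
Byte 9 = 'o': mode=DATA remaining=1 emitted=7 chunks_done=0
Byte 10 = '4': mode=DATA_DONE remaining=0 emitted=8 chunks_done=0
Byte 11 = 0x0D: mode=DATA_CR remaining=0 emitted=8 chunks_done=0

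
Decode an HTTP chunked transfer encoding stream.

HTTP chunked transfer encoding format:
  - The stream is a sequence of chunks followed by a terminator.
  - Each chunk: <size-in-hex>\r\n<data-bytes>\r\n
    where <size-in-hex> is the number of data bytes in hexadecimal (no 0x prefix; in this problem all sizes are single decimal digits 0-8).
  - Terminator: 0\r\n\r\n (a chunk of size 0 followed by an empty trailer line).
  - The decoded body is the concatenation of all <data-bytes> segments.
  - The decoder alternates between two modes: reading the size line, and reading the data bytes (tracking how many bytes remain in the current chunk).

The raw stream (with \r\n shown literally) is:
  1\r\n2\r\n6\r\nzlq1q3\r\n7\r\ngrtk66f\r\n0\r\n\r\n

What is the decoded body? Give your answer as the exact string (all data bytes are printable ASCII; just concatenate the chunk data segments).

Chunk 1: stream[0..1]='1' size=0x1=1, data at stream[3..4]='2' -> body[0..1], body so far='2'
Chunk 2: stream[6..7]='6' size=0x6=6, data at stream[9..15]='zlq1q3' -> body[1..7], body so far='2zlq1q3'
Chunk 3: stream[17..18]='7' size=0x7=7, data at stream[20..27]='grtk66f' -> body[7..14], body so far='2zlq1q3grtk66f'
Chunk 4: stream[29..30]='0' size=0 (terminator). Final body='2zlq1q3grtk66f' (14 bytes)

Answer: 2zlq1q3grtk66f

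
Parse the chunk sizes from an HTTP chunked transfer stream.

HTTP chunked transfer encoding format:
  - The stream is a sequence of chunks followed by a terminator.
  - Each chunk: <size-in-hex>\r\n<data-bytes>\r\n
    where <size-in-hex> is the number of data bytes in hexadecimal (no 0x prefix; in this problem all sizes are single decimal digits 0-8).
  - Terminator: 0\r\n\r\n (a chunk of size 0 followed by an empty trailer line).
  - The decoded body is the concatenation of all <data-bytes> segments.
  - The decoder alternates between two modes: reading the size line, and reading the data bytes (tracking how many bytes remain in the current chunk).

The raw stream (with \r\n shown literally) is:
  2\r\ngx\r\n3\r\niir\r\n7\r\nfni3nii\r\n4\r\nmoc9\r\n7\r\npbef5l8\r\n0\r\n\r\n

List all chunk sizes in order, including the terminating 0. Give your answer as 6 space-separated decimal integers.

Answer: 2 3 7 4 7 0

Derivation:
Chunk 1: stream[0..1]='2' size=0x2=2, data at stream[3..5]='gx' -> body[0..2], body so far='gx'
Chunk 2: stream[7..8]='3' size=0x3=3, data at stream[10..13]='iir' -> body[2..5], body so far='gxiir'
Chunk 3: stream[15..16]='7' size=0x7=7, data at stream[18..25]='fni3nii' -> body[5..12], body so far='gxiirfni3nii'
Chunk 4: stream[27..28]='4' size=0x4=4, data at stream[30..34]='moc9' -> body[12..16], body so far='gxiirfni3niimoc9'
Chunk 5: stream[36..37]='7' size=0x7=7, data at stream[39..46]='pbef5l8' -> body[16..23], body so far='gxiirfni3niimoc9pbef5l8'
Chunk 6: stream[48..49]='0' size=0 (terminator). Final body='gxiirfni3niimoc9pbef5l8' (23 bytes)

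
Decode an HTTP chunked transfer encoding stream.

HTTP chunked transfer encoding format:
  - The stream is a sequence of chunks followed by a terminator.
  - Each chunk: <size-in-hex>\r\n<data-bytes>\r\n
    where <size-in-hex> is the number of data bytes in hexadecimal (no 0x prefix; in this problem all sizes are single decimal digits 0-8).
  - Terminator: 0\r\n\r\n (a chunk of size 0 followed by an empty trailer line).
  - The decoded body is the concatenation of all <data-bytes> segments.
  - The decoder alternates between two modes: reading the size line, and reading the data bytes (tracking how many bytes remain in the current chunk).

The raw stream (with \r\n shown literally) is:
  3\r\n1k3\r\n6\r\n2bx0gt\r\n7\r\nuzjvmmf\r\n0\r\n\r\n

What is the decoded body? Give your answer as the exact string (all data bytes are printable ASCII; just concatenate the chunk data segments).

Chunk 1: stream[0..1]='3' size=0x3=3, data at stream[3..6]='1k3' -> body[0..3], body so far='1k3'
Chunk 2: stream[8..9]='6' size=0x6=6, data at stream[11..17]='2bx0gt' -> body[3..9], body so far='1k32bx0gt'
Chunk 3: stream[19..20]='7' size=0x7=7, data at stream[22..29]='uzjvmmf' -> body[9..16], body so far='1k32bx0gtuzjvmmf'
Chunk 4: stream[31..32]='0' size=0 (terminator). Final body='1k32bx0gtuzjvmmf' (16 bytes)

Answer: 1k32bx0gtuzjvmmf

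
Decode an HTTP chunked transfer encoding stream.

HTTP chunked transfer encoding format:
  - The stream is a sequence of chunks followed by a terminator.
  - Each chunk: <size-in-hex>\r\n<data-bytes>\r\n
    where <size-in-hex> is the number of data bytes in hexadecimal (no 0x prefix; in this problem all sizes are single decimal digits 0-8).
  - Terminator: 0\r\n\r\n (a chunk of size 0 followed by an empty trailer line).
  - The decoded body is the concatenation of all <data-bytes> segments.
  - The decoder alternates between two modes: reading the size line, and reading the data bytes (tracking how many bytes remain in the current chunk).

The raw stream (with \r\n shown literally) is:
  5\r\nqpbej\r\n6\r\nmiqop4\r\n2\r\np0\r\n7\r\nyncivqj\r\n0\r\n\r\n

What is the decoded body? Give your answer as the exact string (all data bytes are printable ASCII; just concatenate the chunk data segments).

Answer: qpbejmiqop4p0yncivqj

Derivation:
Chunk 1: stream[0..1]='5' size=0x5=5, data at stream[3..8]='qpbej' -> body[0..5], body so far='qpbej'
Chunk 2: stream[10..11]='6' size=0x6=6, data at stream[13..19]='miqop4' -> body[5..11], body so far='qpbejmiqop4'
Chunk 3: stream[21..22]='2' size=0x2=2, data at stream[24..26]='p0' -> body[11..13], body so far='qpbejmiqop4p0'
Chunk 4: stream[28..29]='7' size=0x7=7, data at stream[31..38]='yncivqj' -> body[13..20], body so far='qpbejmiqop4p0yncivqj'
Chunk 5: stream[40..41]='0' size=0 (terminator). Final body='qpbejmiqop4p0yncivqj' (20 bytes)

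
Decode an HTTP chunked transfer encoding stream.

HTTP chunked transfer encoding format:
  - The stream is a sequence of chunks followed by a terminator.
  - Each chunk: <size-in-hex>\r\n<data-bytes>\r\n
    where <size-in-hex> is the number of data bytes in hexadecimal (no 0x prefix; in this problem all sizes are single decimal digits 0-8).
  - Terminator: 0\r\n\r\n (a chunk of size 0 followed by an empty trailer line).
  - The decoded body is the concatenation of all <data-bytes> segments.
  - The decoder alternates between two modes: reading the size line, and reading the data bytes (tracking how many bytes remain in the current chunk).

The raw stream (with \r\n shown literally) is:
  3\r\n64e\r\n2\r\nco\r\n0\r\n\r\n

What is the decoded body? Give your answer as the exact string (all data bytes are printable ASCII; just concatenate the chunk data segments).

Chunk 1: stream[0..1]='3' size=0x3=3, data at stream[3..6]='64e' -> body[0..3], body so far='64e'
Chunk 2: stream[8..9]='2' size=0x2=2, data at stream[11..13]='co' -> body[3..5], body so far='64eco'
Chunk 3: stream[15..16]='0' size=0 (terminator). Final body='64eco' (5 bytes)

Answer: 64eco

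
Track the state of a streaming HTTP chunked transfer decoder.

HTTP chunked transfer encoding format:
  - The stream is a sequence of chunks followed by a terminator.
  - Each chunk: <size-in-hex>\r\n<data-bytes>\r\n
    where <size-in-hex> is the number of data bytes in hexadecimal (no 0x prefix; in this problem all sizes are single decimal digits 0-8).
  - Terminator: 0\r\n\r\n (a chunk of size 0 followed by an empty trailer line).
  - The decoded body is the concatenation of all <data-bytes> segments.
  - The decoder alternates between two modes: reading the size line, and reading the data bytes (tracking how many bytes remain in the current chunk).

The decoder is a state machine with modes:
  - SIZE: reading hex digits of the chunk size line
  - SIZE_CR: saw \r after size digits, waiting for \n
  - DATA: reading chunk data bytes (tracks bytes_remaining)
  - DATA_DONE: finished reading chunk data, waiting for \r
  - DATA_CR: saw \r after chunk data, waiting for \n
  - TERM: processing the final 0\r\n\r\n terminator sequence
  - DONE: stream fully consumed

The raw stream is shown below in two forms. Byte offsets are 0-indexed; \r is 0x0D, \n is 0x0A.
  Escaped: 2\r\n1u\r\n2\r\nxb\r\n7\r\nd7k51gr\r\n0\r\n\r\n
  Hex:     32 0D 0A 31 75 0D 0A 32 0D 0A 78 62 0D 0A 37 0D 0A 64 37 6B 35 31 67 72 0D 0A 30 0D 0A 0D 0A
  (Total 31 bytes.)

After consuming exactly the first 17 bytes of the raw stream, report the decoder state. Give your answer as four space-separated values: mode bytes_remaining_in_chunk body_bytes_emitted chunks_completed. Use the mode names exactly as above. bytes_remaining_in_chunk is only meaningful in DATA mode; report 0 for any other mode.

Byte 0 = '2': mode=SIZE remaining=0 emitted=0 chunks_done=0
Byte 1 = 0x0D: mode=SIZE_CR remaining=0 emitted=0 chunks_done=0
Byte 2 = 0x0A: mode=DATA remaining=2 emitted=0 chunks_done=0
Byte 3 = '1': mode=DATA remaining=1 emitted=1 chunks_done=0
Byte 4 = 'u': mode=DATA_DONE remaining=0 emitted=2 chunks_done=0
Byte 5 = 0x0D: mode=DATA_CR remaining=0 emitted=2 chunks_done=0
Byte 6 = 0x0A: mode=SIZE remaining=0 emitted=2 chunks_done=1
Byte 7 = '2': mode=SIZE remaining=0 emitted=2 chunks_done=1
Byte 8 = 0x0D: mode=SIZE_CR remaining=0 emitted=2 chunks_done=1
Byte 9 = 0x0A: mode=DATA remaining=2 emitted=2 chunks_done=1
Byte 10 = 'x': mode=DATA remaining=1 emitted=3 chunks_done=1
Byte 11 = 'b': mode=DATA_DONE remaining=0 emitted=4 chunks_done=1
Byte 12 = 0x0D: mode=DATA_CR remaining=0 emitted=4 chunks_done=1
Byte 13 = 0x0A: mode=SIZE remaining=0 emitted=4 chunks_done=2
Byte 14 = '7': mode=SIZE remaining=0 emitted=4 chunks_done=2
Byte 15 = 0x0D: mode=SIZE_CR remaining=0 emitted=4 chunks_done=2
Byte 16 = 0x0A: mode=DATA remaining=7 emitted=4 chunks_done=2

Answer: DATA 7 4 2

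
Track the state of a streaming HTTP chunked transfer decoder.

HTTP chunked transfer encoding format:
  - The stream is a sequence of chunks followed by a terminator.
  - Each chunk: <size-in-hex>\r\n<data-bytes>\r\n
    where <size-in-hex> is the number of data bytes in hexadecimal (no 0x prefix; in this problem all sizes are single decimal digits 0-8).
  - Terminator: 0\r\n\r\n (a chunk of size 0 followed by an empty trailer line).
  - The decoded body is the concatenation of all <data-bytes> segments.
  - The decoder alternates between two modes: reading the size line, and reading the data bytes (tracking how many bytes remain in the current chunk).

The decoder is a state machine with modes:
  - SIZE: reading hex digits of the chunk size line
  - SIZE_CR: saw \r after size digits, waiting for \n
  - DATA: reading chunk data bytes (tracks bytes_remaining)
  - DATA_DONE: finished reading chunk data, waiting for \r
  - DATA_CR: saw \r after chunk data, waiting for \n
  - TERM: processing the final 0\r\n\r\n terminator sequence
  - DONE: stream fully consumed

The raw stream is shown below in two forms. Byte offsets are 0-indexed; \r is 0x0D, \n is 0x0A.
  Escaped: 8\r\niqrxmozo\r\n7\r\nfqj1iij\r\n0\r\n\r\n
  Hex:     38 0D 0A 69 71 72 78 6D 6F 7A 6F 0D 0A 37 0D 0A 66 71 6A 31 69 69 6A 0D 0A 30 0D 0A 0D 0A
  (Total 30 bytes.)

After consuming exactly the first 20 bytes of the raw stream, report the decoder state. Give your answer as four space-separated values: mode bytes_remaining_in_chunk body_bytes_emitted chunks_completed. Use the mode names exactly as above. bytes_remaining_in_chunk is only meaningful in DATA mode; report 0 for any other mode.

Answer: DATA 3 12 1

Derivation:
Byte 0 = '8': mode=SIZE remaining=0 emitted=0 chunks_done=0
Byte 1 = 0x0D: mode=SIZE_CR remaining=0 emitted=0 chunks_done=0
Byte 2 = 0x0A: mode=DATA remaining=8 emitted=0 chunks_done=0
Byte 3 = 'i': mode=DATA remaining=7 emitted=1 chunks_done=0
Byte 4 = 'q': mode=DATA remaining=6 emitted=2 chunks_done=0
Byte 5 = 'r': mode=DATA remaining=5 emitted=3 chunks_done=0
Byte 6 = 'x': mode=DATA remaining=4 emitted=4 chunks_done=0
Byte 7 = 'm': mode=DATA remaining=3 emitted=5 chunks_done=0
Byte 8 = 'o': mode=DATA remaining=2 emitted=6 chunks_done=0
Byte 9 = 'z': mode=DATA remaining=1 emitted=7 chunks_done=0
Byte 10 = 'o': mode=DATA_DONE remaining=0 emitted=8 chunks_done=0
Byte 11 = 0x0D: mode=DATA_CR remaining=0 emitted=8 chunks_done=0
Byte 12 = 0x0A: mode=SIZE remaining=0 emitted=8 chunks_done=1
Byte 13 = '7': mode=SIZE remaining=0 emitted=8 chunks_done=1
Byte 14 = 0x0D: mode=SIZE_CR remaining=0 emitted=8 chunks_done=1
Byte 15 = 0x0A: mode=DATA remaining=7 emitted=8 chunks_done=1
Byte 16 = 'f': mode=DATA remaining=6 emitted=9 chunks_done=1
Byte 17 = 'q': mode=DATA remaining=5 emitted=10 chunks_done=1
Byte 18 = 'j': mode=DATA remaining=4 emitted=11 chunks_done=1
Byte 19 = '1': mode=DATA remaining=3 emitted=12 chunks_done=1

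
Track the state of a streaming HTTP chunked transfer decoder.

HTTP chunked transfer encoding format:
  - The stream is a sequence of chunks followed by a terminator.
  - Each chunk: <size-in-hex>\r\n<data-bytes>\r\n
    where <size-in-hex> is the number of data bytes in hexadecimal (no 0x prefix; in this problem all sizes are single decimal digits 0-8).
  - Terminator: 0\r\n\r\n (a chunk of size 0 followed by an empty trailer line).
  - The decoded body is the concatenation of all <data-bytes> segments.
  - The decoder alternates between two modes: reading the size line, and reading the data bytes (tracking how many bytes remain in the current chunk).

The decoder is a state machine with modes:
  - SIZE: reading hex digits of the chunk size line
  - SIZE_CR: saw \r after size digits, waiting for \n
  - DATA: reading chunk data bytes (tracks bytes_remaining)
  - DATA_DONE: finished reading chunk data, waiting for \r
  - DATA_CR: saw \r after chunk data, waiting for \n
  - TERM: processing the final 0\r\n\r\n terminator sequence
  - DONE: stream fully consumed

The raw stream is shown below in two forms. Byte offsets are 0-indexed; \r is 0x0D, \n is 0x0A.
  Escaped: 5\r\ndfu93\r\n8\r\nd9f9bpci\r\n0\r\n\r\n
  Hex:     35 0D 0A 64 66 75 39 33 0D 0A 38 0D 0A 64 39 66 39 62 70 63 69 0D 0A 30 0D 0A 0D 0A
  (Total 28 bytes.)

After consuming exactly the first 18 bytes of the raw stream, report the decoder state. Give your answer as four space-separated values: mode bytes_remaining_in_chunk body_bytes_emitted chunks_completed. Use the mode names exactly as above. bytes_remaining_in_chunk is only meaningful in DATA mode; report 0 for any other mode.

Byte 0 = '5': mode=SIZE remaining=0 emitted=0 chunks_done=0
Byte 1 = 0x0D: mode=SIZE_CR remaining=0 emitted=0 chunks_done=0
Byte 2 = 0x0A: mode=DATA remaining=5 emitted=0 chunks_done=0
Byte 3 = 'd': mode=DATA remaining=4 emitted=1 chunks_done=0
Byte 4 = 'f': mode=DATA remaining=3 emitted=2 chunks_done=0
Byte 5 = 'u': mode=DATA remaining=2 emitted=3 chunks_done=0
Byte 6 = '9': mode=DATA remaining=1 emitted=4 chunks_done=0
Byte 7 = '3': mode=DATA_DONE remaining=0 emitted=5 chunks_done=0
Byte 8 = 0x0D: mode=DATA_CR remaining=0 emitted=5 chunks_done=0
Byte 9 = 0x0A: mode=SIZE remaining=0 emitted=5 chunks_done=1
Byte 10 = '8': mode=SIZE remaining=0 emitted=5 chunks_done=1
Byte 11 = 0x0D: mode=SIZE_CR remaining=0 emitted=5 chunks_done=1
Byte 12 = 0x0A: mode=DATA remaining=8 emitted=5 chunks_done=1
Byte 13 = 'd': mode=DATA remaining=7 emitted=6 chunks_done=1
Byte 14 = '9': mode=DATA remaining=6 emitted=7 chunks_done=1
Byte 15 = 'f': mode=DATA remaining=5 emitted=8 chunks_done=1
Byte 16 = '9': mode=DATA remaining=4 emitted=9 chunks_done=1
Byte 17 = 'b': mode=DATA remaining=3 emitted=10 chunks_done=1

Answer: DATA 3 10 1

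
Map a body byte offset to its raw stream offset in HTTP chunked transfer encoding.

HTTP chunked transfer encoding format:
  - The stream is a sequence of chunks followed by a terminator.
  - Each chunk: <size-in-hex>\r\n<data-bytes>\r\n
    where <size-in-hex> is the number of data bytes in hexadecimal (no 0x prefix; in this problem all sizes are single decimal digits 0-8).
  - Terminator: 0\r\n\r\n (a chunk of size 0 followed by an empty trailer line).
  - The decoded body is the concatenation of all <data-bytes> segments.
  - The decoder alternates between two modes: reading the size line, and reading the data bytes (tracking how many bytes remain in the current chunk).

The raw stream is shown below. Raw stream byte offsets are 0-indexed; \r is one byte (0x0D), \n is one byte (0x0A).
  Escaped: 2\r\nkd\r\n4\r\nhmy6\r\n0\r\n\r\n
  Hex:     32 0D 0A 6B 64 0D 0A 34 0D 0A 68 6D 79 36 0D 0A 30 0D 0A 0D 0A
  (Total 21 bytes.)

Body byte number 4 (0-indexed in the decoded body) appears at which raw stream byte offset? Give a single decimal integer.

Chunk 1: stream[0..1]='2' size=0x2=2, data at stream[3..5]='kd' -> body[0..2], body so far='kd'
Chunk 2: stream[7..8]='4' size=0x4=4, data at stream[10..14]='hmy6' -> body[2..6], body so far='kdhmy6'
Chunk 3: stream[16..17]='0' size=0 (terminator). Final body='kdhmy6' (6 bytes)
Body byte 4 at stream offset 12

Answer: 12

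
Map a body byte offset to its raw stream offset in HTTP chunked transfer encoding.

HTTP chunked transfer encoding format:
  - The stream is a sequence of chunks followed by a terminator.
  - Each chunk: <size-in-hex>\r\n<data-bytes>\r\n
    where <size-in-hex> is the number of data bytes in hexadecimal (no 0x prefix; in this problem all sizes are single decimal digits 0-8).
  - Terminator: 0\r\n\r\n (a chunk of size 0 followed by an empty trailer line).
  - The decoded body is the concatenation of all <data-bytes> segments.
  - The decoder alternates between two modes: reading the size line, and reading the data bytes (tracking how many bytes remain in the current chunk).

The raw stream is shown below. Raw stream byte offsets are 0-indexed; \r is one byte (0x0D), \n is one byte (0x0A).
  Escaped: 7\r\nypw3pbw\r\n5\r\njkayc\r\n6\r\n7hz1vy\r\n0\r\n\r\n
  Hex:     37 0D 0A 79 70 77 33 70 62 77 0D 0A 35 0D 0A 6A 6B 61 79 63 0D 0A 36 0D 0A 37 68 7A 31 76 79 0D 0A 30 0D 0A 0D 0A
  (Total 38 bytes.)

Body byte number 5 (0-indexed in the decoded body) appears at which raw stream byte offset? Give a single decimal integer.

Answer: 8

Derivation:
Chunk 1: stream[0..1]='7' size=0x7=7, data at stream[3..10]='ypw3pbw' -> body[0..7], body so far='ypw3pbw'
Chunk 2: stream[12..13]='5' size=0x5=5, data at stream[15..20]='jkayc' -> body[7..12], body so far='ypw3pbwjkayc'
Chunk 3: stream[22..23]='6' size=0x6=6, data at stream[25..31]='7hz1vy' -> body[12..18], body so far='ypw3pbwjkayc7hz1vy'
Chunk 4: stream[33..34]='0' size=0 (terminator). Final body='ypw3pbwjkayc7hz1vy' (18 bytes)
Body byte 5 at stream offset 8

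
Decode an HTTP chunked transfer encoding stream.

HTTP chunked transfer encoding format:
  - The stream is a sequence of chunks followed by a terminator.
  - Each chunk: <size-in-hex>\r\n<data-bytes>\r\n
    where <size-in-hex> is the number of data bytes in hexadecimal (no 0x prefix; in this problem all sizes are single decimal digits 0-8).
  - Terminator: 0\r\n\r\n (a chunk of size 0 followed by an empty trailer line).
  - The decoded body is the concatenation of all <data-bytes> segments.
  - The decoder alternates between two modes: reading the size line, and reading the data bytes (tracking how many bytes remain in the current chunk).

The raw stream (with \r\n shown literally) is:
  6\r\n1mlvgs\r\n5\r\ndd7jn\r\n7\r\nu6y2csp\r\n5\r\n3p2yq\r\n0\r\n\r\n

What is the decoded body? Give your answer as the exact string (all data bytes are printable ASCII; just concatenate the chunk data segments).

Chunk 1: stream[0..1]='6' size=0x6=6, data at stream[3..9]='1mlvgs' -> body[0..6], body so far='1mlvgs'
Chunk 2: stream[11..12]='5' size=0x5=5, data at stream[14..19]='dd7jn' -> body[6..11], body so far='1mlvgsdd7jn'
Chunk 3: stream[21..22]='7' size=0x7=7, data at stream[24..31]='u6y2csp' -> body[11..18], body so far='1mlvgsdd7jnu6y2csp'
Chunk 4: stream[33..34]='5' size=0x5=5, data at stream[36..41]='3p2yq' -> body[18..23], body so far='1mlvgsdd7jnu6y2csp3p2yq'
Chunk 5: stream[43..44]='0' size=0 (terminator). Final body='1mlvgsdd7jnu6y2csp3p2yq' (23 bytes)

Answer: 1mlvgsdd7jnu6y2csp3p2yq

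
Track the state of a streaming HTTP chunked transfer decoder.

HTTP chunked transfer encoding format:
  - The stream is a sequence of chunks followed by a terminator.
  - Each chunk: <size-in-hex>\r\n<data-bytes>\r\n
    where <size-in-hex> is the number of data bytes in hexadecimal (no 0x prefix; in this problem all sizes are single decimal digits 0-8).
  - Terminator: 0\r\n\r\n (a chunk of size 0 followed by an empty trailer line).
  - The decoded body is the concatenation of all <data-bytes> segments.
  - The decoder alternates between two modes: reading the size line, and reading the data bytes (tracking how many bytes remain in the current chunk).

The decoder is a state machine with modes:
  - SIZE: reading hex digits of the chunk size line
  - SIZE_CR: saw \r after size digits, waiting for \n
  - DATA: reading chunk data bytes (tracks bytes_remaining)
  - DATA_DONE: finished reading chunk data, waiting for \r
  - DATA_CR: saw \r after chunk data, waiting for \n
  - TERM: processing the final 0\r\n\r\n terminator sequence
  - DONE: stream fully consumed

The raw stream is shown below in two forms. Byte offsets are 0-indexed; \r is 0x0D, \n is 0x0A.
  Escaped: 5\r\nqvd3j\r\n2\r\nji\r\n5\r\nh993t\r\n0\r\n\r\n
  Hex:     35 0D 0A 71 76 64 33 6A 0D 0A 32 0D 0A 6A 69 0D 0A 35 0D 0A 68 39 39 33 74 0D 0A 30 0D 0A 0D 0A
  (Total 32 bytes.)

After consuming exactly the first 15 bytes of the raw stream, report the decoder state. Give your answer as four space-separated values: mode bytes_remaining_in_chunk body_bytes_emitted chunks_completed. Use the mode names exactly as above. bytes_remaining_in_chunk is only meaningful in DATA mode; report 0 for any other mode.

Answer: DATA_DONE 0 7 1

Derivation:
Byte 0 = '5': mode=SIZE remaining=0 emitted=0 chunks_done=0
Byte 1 = 0x0D: mode=SIZE_CR remaining=0 emitted=0 chunks_done=0
Byte 2 = 0x0A: mode=DATA remaining=5 emitted=0 chunks_done=0
Byte 3 = 'q': mode=DATA remaining=4 emitted=1 chunks_done=0
Byte 4 = 'v': mode=DATA remaining=3 emitted=2 chunks_done=0
Byte 5 = 'd': mode=DATA remaining=2 emitted=3 chunks_done=0
Byte 6 = '3': mode=DATA remaining=1 emitted=4 chunks_done=0
Byte 7 = 'j': mode=DATA_DONE remaining=0 emitted=5 chunks_done=0
Byte 8 = 0x0D: mode=DATA_CR remaining=0 emitted=5 chunks_done=0
Byte 9 = 0x0A: mode=SIZE remaining=0 emitted=5 chunks_done=1
Byte 10 = '2': mode=SIZE remaining=0 emitted=5 chunks_done=1
Byte 11 = 0x0D: mode=SIZE_CR remaining=0 emitted=5 chunks_done=1
Byte 12 = 0x0A: mode=DATA remaining=2 emitted=5 chunks_done=1
Byte 13 = 'j': mode=DATA remaining=1 emitted=6 chunks_done=1
Byte 14 = 'i': mode=DATA_DONE remaining=0 emitted=7 chunks_done=1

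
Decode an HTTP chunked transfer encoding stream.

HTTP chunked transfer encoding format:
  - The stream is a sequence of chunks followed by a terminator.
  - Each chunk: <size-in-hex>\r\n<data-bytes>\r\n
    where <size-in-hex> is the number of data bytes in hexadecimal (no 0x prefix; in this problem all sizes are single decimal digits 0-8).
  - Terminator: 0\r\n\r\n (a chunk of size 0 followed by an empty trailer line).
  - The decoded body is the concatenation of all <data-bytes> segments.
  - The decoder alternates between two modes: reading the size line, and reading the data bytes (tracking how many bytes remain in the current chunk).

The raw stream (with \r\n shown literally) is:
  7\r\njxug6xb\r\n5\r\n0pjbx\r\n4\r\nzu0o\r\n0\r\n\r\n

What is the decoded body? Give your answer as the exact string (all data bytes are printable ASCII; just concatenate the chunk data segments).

Answer: jxug6xb0pjbxzu0o

Derivation:
Chunk 1: stream[0..1]='7' size=0x7=7, data at stream[3..10]='jxug6xb' -> body[0..7], body so far='jxug6xb'
Chunk 2: stream[12..13]='5' size=0x5=5, data at stream[15..20]='0pjbx' -> body[7..12], body so far='jxug6xb0pjbx'
Chunk 3: stream[22..23]='4' size=0x4=4, data at stream[25..29]='zu0o' -> body[12..16], body so far='jxug6xb0pjbxzu0o'
Chunk 4: stream[31..32]='0' size=0 (terminator). Final body='jxug6xb0pjbxzu0o' (16 bytes)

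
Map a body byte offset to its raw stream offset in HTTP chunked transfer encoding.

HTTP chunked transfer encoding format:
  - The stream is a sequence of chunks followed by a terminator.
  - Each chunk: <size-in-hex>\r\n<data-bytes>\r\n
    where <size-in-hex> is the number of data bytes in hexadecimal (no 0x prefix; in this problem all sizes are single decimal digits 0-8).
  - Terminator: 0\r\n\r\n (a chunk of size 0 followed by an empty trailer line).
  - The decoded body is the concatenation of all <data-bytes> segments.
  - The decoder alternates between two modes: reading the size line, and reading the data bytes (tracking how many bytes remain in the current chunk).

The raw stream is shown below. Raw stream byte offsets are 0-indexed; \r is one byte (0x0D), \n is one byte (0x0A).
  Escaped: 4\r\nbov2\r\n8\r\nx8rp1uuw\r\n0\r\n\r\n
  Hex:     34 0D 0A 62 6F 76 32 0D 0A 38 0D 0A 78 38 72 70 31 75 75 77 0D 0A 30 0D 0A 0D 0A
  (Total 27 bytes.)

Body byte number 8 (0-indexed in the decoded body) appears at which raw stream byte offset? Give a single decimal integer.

Chunk 1: stream[0..1]='4' size=0x4=4, data at stream[3..7]='bov2' -> body[0..4], body so far='bov2'
Chunk 2: stream[9..10]='8' size=0x8=8, data at stream[12..20]='x8rp1uuw' -> body[4..12], body so far='bov2x8rp1uuw'
Chunk 3: stream[22..23]='0' size=0 (terminator). Final body='bov2x8rp1uuw' (12 bytes)
Body byte 8 at stream offset 16

Answer: 16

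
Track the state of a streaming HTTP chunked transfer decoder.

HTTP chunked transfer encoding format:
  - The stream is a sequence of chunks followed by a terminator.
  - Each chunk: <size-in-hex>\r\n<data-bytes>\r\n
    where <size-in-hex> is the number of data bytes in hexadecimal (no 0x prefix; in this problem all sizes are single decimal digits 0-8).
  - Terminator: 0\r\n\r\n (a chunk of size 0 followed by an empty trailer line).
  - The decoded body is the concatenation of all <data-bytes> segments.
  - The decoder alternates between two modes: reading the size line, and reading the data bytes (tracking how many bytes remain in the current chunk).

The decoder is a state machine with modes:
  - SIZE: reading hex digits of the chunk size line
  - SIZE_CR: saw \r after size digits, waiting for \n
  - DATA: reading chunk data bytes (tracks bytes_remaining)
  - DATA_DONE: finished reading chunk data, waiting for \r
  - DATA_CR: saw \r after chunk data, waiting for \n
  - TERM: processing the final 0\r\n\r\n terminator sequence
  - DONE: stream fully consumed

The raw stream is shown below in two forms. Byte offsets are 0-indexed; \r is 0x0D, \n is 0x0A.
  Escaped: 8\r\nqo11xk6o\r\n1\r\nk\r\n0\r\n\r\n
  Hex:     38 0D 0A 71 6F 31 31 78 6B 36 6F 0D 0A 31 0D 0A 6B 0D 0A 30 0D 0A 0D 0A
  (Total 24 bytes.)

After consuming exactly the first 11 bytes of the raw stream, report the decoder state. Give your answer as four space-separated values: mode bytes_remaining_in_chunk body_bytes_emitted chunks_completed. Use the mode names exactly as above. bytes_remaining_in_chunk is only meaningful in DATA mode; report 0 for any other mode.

Answer: DATA_DONE 0 8 0

Derivation:
Byte 0 = '8': mode=SIZE remaining=0 emitted=0 chunks_done=0
Byte 1 = 0x0D: mode=SIZE_CR remaining=0 emitted=0 chunks_done=0
Byte 2 = 0x0A: mode=DATA remaining=8 emitted=0 chunks_done=0
Byte 3 = 'q': mode=DATA remaining=7 emitted=1 chunks_done=0
Byte 4 = 'o': mode=DATA remaining=6 emitted=2 chunks_done=0
Byte 5 = '1': mode=DATA remaining=5 emitted=3 chunks_done=0
Byte 6 = '1': mode=DATA remaining=4 emitted=4 chunks_done=0
Byte 7 = 'x': mode=DATA remaining=3 emitted=5 chunks_done=0
Byte 8 = 'k': mode=DATA remaining=2 emitted=6 chunks_done=0
Byte 9 = '6': mode=DATA remaining=1 emitted=7 chunks_done=0
Byte 10 = 'o': mode=DATA_DONE remaining=0 emitted=8 chunks_done=0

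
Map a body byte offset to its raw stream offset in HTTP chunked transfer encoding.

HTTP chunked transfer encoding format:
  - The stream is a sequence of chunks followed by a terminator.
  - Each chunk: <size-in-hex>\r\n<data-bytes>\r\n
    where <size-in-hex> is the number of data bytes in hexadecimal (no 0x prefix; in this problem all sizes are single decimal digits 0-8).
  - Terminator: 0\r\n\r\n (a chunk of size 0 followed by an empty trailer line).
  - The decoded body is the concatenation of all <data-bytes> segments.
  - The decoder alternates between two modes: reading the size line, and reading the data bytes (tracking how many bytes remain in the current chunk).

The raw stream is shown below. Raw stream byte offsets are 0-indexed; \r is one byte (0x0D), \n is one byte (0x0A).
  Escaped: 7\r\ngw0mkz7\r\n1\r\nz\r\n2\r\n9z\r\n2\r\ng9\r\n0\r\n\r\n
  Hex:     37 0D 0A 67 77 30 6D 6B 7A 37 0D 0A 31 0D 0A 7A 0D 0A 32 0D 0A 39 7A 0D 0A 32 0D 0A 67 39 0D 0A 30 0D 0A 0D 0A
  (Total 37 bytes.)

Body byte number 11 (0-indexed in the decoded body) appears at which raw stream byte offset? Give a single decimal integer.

Chunk 1: stream[0..1]='7' size=0x7=7, data at stream[3..10]='gw0mkz7' -> body[0..7], body so far='gw0mkz7'
Chunk 2: stream[12..13]='1' size=0x1=1, data at stream[15..16]='z' -> body[7..8], body so far='gw0mkz7z'
Chunk 3: stream[18..19]='2' size=0x2=2, data at stream[21..23]='9z' -> body[8..10], body so far='gw0mkz7z9z'
Chunk 4: stream[25..26]='2' size=0x2=2, data at stream[28..30]='g9' -> body[10..12], body so far='gw0mkz7z9zg9'
Chunk 5: stream[32..33]='0' size=0 (terminator). Final body='gw0mkz7z9zg9' (12 bytes)
Body byte 11 at stream offset 29

Answer: 29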